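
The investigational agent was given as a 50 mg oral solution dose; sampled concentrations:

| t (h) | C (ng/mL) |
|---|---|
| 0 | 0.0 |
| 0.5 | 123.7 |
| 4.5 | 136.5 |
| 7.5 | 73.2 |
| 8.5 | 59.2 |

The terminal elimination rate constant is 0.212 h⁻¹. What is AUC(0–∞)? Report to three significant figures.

Trapezoidal AUC_0→8.5:
  [0→0.5]: (0.0+123.7)/2 × 0.5 = 30.925
  [0.5→4.5]: (123.7+136.5)/2 × 4 = 520.4
  [4.5→7.5]: (136.5+73.2)/2 × 3 = 314.55
  [7.5→8.5]: (73.2+59.2)/2 × 1 = 66.2
  Sum = 932.075 ng/mL·h
Extrapolated tail: C_last / k_e = 59.2 / 0.212 = 279.245
AUC_0→∞ = 932.075 + 279.245 = 1211.32 ng/mL·h

AUC = 1210 ng/mL·h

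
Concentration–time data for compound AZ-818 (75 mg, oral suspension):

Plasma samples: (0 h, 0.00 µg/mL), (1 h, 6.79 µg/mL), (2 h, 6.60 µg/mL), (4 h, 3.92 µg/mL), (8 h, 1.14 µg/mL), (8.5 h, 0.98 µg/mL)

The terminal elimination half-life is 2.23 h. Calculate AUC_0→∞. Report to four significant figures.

Trapezoidal AUC_0→8.5:
  [0→1]: (0.00+6.79)/2 × 1 = 3.395
  [1→2]: (6.79+6.60)/2 × 1 = 6.695
  [2→4]: (6.60+3.92)/2 × 2 = 10.52
  [4→8]: (3.92+1.14)/2 × 4 = 10.12
  [8→8.5]: (1.14+0.98)/2 × 0.5 = 0.53
  Sum = 31.26 µg/mL·h
k_e = ln2 / t½ = 0.693147 / 2.23 = 0.3108 h^-1
Extrapolated tail: C_last / k_e = 0.98 / 0.3108 = 3.153
AUC_0→∞ = 31.26 + 3.153 = 34.413 µg/mL·h

AUC = 34.41 µg/mL·h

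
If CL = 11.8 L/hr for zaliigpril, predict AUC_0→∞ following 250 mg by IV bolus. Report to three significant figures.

AUC = 21.2 mg/L·hr

AUC_0→∞ = Dose_iv / CL
        = 250 / 11.8 = 21.1864 mg/L·hr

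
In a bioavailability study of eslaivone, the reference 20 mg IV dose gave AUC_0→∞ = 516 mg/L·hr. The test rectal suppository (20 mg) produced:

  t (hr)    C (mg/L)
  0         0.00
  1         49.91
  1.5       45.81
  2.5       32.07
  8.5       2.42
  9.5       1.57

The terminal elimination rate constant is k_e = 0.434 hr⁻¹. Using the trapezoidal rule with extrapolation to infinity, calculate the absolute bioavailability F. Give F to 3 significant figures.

Trapezoidal AUC_0→9.5 (rectal suppository):
  [0→1]: (0.00+49.91)/2 × 1 = 24.955
  [1→1.5]: (49.91+45.81)/2 × 0.5 = 23.93
  [1.5→2.5]: (45.81+32.07)/2 × 1 = 38.94
  [2.5→8.5]: (32.07+2.42)/2 × 6 = 103.47
  [8.5→9.5]: (2.42+1.57)/2 × 1 = 1.995
  Sum = 193.29 mg/L·hr
Tail: C_last/k_e = 1.57/0.434 = 3.618
AUC_0→∞ (rectal suppository) = 193.29 + 3.618 = 196.908 mg/L·hr
F = (AUC_ev/D_ev)/(AUC_iv/D_iv) = (196.908/20)/(516/20) = 9.8454/25.8 = 0.3816

F = 0.382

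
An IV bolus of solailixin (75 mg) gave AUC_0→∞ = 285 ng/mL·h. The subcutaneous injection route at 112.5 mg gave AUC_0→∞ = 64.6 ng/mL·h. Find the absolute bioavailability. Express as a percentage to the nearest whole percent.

F = 15%

F = (AUC_ev / D_ev) / (AUC_iv / D_iv)
  = (64.6/112.5) / (285/75)
  = 0.574222 / 3.8 = 0.1511
  = 15.11%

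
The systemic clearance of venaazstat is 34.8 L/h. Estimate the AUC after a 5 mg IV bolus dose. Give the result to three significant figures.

AUC = 0.144 mg/L·h

AUC_0→∞ = Dose_iv / CL
        = 5 / 34.8 = 0.143678 mg/L·h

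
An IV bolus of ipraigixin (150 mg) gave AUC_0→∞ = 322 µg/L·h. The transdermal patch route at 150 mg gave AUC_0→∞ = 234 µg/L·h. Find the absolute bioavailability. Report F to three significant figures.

F = 0.727

F = (AUC_ev / D_ev) / (AUC_iv / D_iv)
  = (234/150) / (322/150)
  = 1.56 / 2.14667 = 0.7267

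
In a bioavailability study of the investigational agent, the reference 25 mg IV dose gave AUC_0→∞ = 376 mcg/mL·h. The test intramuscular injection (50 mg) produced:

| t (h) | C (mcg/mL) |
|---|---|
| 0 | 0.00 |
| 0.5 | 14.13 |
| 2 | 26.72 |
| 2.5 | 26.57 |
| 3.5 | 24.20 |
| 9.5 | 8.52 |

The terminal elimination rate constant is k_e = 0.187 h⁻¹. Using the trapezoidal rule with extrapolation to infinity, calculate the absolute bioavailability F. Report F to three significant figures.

F = 0.288

Trapezoidal AUC_0→9.5 (intramuscular injection):
  [0→0.5]: (0.00+14.13)/2 × 0.5 = 3.5325
  [0.5→2]: (14.13+26.72)/2 × 1.5 = 30.6375
  [2→2.5]: (26.72+26.57)/2 × 0.5 = 13.3225
  [2.5→3.5]: (26.57+24.20)/2 × 1 = 25.385
  [3.5→9.5]: (24.20+8.52)/2 × 6 = 98.16
  Sum = 171.0375 mcg/mL·h
Tail: C_last/k_e = 8.52/0.187 = 45.561
AUC_0→∞ (intramuscular injection) = 171.0375 + 45.561 = 216.5985 mcg/mL·h
F = (AUC_ev/D_ev)/(AUC_iv/D_iv) = (216.5985/50)/(376/25) = 4.33197/15.04 = 0.2880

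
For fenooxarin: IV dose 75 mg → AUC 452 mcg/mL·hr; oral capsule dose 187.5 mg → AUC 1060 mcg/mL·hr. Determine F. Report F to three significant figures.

F = 0.938

F = (AUC_ev / D_ev) / (AUC_iv / D_iv)
  = (1060/187.5) / (452/75)
  = 5.65333 / 6.02667 = 0.9381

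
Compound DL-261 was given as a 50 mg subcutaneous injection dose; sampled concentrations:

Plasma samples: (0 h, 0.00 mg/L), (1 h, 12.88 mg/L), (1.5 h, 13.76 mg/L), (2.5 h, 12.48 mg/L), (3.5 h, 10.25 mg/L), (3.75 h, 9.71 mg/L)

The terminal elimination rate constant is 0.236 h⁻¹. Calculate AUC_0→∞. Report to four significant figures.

Trapezoidal AUC_0→3.75:
  [0→1]: (0.00+12.88)/2 × 1 = 6.44
  [1→1.5]: (12.88+13.76)/2 × 0.5 = 6.66
  [1.5→2.5]: (13.76+12.48)/2 × 1 = 13.12
  [2.5→3.5]: (12.48+10.25)/2 × 1 = 11.365
  [3.5→3.75]: (10.25+9.71)/2 × 0.25 = 2.495
  Sum = 40.08 mg/L·h
Extrapolated tail: C_last / k_e = 9.71 / 0.236 = 41.144
AUC_0→∞ = 40.08 + 41.144 = 81.224 mg/L·h

AUC = 81.22 mg/L·h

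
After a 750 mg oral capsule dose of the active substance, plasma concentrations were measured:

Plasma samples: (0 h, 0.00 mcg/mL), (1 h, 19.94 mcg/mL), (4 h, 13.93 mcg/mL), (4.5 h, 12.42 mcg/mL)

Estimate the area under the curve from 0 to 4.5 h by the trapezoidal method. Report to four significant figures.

Trapezoidal AUC_0→4.5:
  [0→1]: (0.00+19.94)/2 × 1 = 9.97
  [1→4]: (19.94+13.93)/2 × 3 = 50.805
  [4→4.5]: (13.93+12.42)/2 × 0.5 = 6.5875
  Sum = 67.3625 mcg/mL·h

AUC = 67.36 mcg/mL·h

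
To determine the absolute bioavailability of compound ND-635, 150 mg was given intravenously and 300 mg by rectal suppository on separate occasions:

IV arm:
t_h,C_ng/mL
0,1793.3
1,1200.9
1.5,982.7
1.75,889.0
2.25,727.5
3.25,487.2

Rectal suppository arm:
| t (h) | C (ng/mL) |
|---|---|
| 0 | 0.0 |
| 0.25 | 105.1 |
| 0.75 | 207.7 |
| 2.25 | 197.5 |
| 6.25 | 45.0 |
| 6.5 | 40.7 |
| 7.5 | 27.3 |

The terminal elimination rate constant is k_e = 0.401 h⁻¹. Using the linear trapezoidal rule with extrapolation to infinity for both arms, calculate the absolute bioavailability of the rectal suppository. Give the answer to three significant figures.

F = 0.110

Trapezoidal AUC_0→3.25 (IV):
  [0→1]: (1793.3+1200.9)/2 × 1 = 1497.1
  [1→1.5]: (1200.9+982.7)/2 × 0.5 = 545.9
  [1.5→1.75]: (982.7+889.0)/2 × 0.25 = 233.9625
  [1.75→2.25]: (889.0+727.5)/2 × 0.5 = 404.125
  [2.25→3.25]: (727.5+487.2)/2 × 1 = 607.35
  Sum = 3288.4375 ng/mL·h
IV tail: 487.2/0.401 = 1214.963; AUC_iv,0→∞ = 3288.4375 + 1214.963 = 4503.4005 ng/mL·h
Trapezoidal AUC_0→7.5 (rectal suppository):
  [0→0.25]: (0.0+105.1)/2 × 0.25 = 13.1375
  [0.25→0.75]: (105.1+207.7)/2 × 0.5 = 78.2
  [0.75→2.25]: (207.7+197.5)/2 × 1.5 = 303.9
  [2.25→6.25]: (197.5+45.0)/2 × 4 = 485.0
  [6.25→6.5]: (45.0+40.7)/2 × 0.25 = 10.7125
  [6.5→7.5]: (40.7+27.3)/2 × 1 = 34.0
  Sum = 924.95 ng/mL·h
rectal suppository tail: 27.3/0.401 = 68.080; AUC_ev,0→∞ = 924.95 + 68.080 = 993.03 ng/mL·h
F = (AUC_ev/D_ev)/(AUC_iv/D_iv) = (993.03/300)/(4503.4005/150) = 3.3101/30.02267 = 0.1103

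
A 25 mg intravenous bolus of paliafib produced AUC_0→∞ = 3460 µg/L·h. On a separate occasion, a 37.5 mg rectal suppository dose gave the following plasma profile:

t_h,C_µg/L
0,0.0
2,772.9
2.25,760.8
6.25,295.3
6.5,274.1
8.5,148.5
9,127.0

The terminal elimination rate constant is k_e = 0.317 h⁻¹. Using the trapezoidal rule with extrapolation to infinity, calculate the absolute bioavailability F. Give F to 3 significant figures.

Trapezoidal AUC_0→9 (rectal suppository):
  [0→2]: (0.0+772.9)/2 × 2 = 772.9
  [2→2.25]: (772.9+760.8)/2 × 0.25 = 191.7125
  [2.25→6.25]: (760.8+295.3)/2 × 4 = 2112.2
  [6.25→6.5]: (295.3+274.1)/2 × 0.25 = 71.175
  [6.5→8.5]: (274.1+148.5)/2 × 2 = 422.6
  [8.5→9]: (148.5+127.0)/2 × 0.5 = 68.875
  Sum = 3639.4625 µg/L·h
Tail: C_last/k_e = 127.0/0.317 = 400.631
AUC_0→∞ (rectal suppository) = 3639.4625 + 400.631 = 4040.0935 µg/L·h
F = (AUC_ev/D_ev)/(AUC_iv/D_iv) = (4040.0935/37.5)/(3460/25) = 107.736/138.4 = 0.7784

F = 0.778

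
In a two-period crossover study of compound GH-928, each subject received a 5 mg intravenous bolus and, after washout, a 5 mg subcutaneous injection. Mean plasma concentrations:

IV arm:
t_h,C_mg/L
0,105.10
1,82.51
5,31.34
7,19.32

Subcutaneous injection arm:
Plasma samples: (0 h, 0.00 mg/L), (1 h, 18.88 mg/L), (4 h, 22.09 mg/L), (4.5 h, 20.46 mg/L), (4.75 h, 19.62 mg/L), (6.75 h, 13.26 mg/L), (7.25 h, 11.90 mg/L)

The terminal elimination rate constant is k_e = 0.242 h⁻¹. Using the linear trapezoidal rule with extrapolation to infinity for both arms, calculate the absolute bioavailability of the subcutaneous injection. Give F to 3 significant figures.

F = 0.387

Trapezoidal AUC_0→7 (IV):
  [0→1]: (105.10+82.51)/2 × 1 = 93.805
  [1→5]: (82.51+31.34)/2 × 4 = 227.7
  [5→7]: (31.34+19.32)/2 × 2 = 50.66
  Sum = 372.165 mg/L·h
IV tail: 19.32/0.242 = 79.835; AUC_iv,0→∞ = 372.165 + 79.835 = 452.0 mg/L·h
Trapezoidal AUC_0→7.25 (subcutaneous injection):
  [0→1]: (0.00+18.88)/2 × 1 = 9.44
  [1→4]: (18.88+22.09)/2 × 3 = 61.455
  [4→4.5]: (22.09+20.46)/2 × 0.5 = 10.6375
  [4.5→4.75]: (20.46+19.62)/2 × 0.25 = 5.01
  [4.75→6.75]: (19.62+13.26)/2 × 2 = 32.88
  [6.75→7.25]: (13.26+11.90)/2 × 0.5 = 6.29
  Sum = 125.7125 mg/L·h
subcutaneous injection tail: 11.90/0.242 = 49.174; AUC_ev,0→∞ = 125.7125 + 49.174 = 174.8865 mg/L·h
F = (AUC_ev/D_ev)/(AUC_iv/D_iv) = (174.8865/5)/(452.0/5) = 34.9773/90.4 = 0.3869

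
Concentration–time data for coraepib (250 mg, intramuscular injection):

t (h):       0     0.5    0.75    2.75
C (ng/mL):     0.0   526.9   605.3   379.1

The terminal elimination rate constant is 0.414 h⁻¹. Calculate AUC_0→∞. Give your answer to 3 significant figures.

Trapezoidal AUC_0→2.75:
  [0→0.5]: (0.0+526.9)/2 × 0.5 = 131.725
  [0.5→0.75]: (526.9+605.3)/2 × 0.25 = 141.525
  [0.75→2.75]: (605.3+379.1)/2 × 2 = 984.4
  Sum = 1257.65 ng/mL·h
Extrapolated tail: C_last / k_e = 379.1 / 0.414 = 915.700
AUC_0→∞ = 1257.65 + 915.700 = 2173.35 ng/mL·h

AUC = 2170 ng/mL·h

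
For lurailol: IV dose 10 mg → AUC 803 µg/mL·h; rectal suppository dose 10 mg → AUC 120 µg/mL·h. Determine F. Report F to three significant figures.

F = 0.149

F = (AUC_ev / D_ev) / (AUC_iv / D_iv)
  = (120/10) / (803/10)
  = 12 / 80.3 = 0.1494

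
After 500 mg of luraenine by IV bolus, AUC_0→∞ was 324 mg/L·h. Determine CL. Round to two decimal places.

CL = 1.54 L/h

CL = Dose_iv / AUC_0→∞
   = 500 / 324 = 1.54321 L/h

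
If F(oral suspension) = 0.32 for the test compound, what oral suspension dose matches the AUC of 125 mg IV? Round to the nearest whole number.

For equal systemic exposure: F × D_ev = D_iv
D_ev = D_iv / F = 125 / 0.32 = 390.625 mg

D_oral = 391 mg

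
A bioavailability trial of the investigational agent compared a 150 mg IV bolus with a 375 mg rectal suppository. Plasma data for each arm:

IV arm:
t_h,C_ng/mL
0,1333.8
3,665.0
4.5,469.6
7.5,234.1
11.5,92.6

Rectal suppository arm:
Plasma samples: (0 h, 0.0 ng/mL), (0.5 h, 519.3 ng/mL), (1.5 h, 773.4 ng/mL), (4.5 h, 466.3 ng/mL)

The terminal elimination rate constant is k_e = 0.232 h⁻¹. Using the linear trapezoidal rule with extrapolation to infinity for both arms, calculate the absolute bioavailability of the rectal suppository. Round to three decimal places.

Trapezoidal AUC_0→11.5 (IV):
  [0→3]: (1333.8+665.0)/2 × 3 = 2998.2
  [3→4.5]: (665.0+469.6)/2 × 1.5 = 850.95
  [4.5→7.5]: (469.6+234.1)/2 × 3 = 1055.55
  [7.5→11.5]: (234.1+92.6)/2 × 4 = 653.4
  Sum = 5558.1 ng/mL·h
IV tail: 92.6/0.232 = 399.138; AUC_iv,0→∞ = 5558.1 + 399.138 = 5957.238 ng/mL·h
Trapezoidal AUC_0→4.5 (rectal suppository):
  [0→0.5]: (0.0+519.3)/2 × 0.5 = 129.825
  [0.5→1.5]: (519.3+773.4)/2 × 1 = 646.35
  [1.5→4.5]: (773.4+466.3)/2 × 3 = 1859.55
  Sum = 2635.725 ng/mL·h
rectal suppository tail: 466.3/0.232 = 2009.914; AUC_ev,0→∞ = 2635.725 + 2009.914 = 4645.639 ng/mL·h
F = (AUC_ev/D_ev)/(AUC_iv/D_iv) = (4645.639/375)/(5957.238/150) = 12.3884/39.71492 = 0.3119

F = 0.312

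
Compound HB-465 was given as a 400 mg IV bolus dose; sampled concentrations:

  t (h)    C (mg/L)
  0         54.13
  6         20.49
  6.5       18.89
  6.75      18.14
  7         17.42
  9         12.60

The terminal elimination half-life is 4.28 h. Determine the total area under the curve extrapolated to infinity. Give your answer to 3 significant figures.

AUC = 351 mg/L·h

Trapezoidal AUC_0→9:
  [0→6]: (54.13+20.49)/2 × 6 = 223.86
  [6→6.5]: (20.49+18.89)/2 × 0.5 = 9.845
  [6.5→6.75]: (18.89+18.14)/2 × 0.25 = 4.62875
  [6.75→7]: (18.14+17.42)/2 × 0.25 = 4.445
  [7→9]: (17.42+12.60)/2 × 2 = 30.02
  Sum = 272.79875 mg/L·h
k_e = ln2 / t½ = 0.693147 / 4.28 = 0.1620 h^-1
Extrapolated tail: C_last / k_e = 12.60 / 0.162 = 77.778
AUC_0→∞ = 272.79875 + 77.778 = 350.57675 mg/L·h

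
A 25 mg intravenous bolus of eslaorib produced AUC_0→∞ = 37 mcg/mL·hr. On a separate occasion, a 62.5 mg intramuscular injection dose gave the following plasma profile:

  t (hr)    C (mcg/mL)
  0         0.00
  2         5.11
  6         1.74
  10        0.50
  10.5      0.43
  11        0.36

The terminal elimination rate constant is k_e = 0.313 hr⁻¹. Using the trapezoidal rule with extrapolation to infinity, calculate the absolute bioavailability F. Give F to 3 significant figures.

Trapezoidal AUC_0→11 (intramuscular injection):
  [0→2]: (0.00+5.11)/2 × 2 = 5.11
  [2→6]: (5.11+1.74)/2 × 4 = 13.7
  [6→10]: (1.74+0.50)/2 × 4 = 4.48
  [10→10.5]: (0.50+0.43)/2 × 0.5 = 0.2325
  [10.5→11]: (0.43+0.36)/2 × 0.5 = 0.1975
  Sum = 23.72 mcg/mL·hr
Tail: C_last/k_e = 0.36/0.313 = 1.150
AUC_0→∞ (intramuscular injection) = 23.72 + 1.150 = 24.87 mcg/mL·hr
F = (AUC_ev/D_ev)/(AUC_iv/D_iv) = (24.87/62.5)/(37/25) = 0.39792/1.48 = 0.2689

F = 0.269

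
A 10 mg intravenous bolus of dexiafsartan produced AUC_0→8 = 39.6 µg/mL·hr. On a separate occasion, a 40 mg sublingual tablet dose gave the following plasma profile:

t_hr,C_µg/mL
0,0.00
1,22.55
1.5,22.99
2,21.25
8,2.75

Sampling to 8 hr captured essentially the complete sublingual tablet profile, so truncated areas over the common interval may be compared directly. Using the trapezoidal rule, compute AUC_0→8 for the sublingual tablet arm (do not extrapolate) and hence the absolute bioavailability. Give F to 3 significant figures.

F = 0.667

Trapezoidal AUC_0→8 (sublingual tablet):
  [0→1]: (0.00+22.55)/2 × 1 = 11.275
  [1→1.5]: (22.55+22.99)/2 × 0.5 = 11.385
  [1.5→2]: (22.99+21.25)/2 × 0.5 = 11.06
  [2→8]: (21.25+2.75)/2 × 6 = 72.0
  Sum = 105.72 µg/mL·hr
F = (AUC_ev/D_ev)/(AUC_iv/D_iv) = (105.72/40)/(39.6/10) = 2.643/3.96 = 0.6674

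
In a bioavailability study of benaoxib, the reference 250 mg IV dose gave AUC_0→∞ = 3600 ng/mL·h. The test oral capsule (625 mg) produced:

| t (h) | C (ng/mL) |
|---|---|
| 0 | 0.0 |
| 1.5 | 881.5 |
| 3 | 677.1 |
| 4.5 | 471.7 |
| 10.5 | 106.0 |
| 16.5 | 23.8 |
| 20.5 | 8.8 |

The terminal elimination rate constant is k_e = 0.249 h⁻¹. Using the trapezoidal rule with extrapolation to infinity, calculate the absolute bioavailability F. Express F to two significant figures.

F = 0.55

Trapezoidal AUC_0→20.5 (oral capsule):
  [0→1.5]: (0.0+881.5)/2 × 1.5 = 661.125
  [1.5→3]: (881.5+677.1)/2 × 1.5 = 1168.95
  [3→4.5]: (677.1+471.7)/2 × 1.5 = 861.6
  [4.5→10.5]: (471.7+106.0)/2 × 6 = 1733.1
  [10.5→16.5]: (106.0+23.8)/2 × 6 = 389.4
  [16.5→20.5]: (23.8+8.8)/2 × 4 = 65.2
  Sum = 4879.375 ng/mL·h
Tail: C_last/k_e = 8.8/0.249 = 35.341
AUC_0→∞ (oral capsule) = 4879.375 + 35.341 = 4914.716 ng/mL·h
F = (AUC_ev/D_ev)/(AUC_iv/D_iv) = (4914.716/625)/(3600/250) = 7.8635456/14.4 = 0.5461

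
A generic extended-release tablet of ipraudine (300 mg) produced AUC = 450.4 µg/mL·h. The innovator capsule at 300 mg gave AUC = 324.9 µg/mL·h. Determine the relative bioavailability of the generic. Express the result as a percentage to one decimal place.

F_rel = (AUC_test/D_test) / (AUC_ref/D_ref)
      = (450.4/300) / (324.9/300)
      = 1.50133 / 1.083 = 1.3863 = 138.63%

F_rel = 138.6%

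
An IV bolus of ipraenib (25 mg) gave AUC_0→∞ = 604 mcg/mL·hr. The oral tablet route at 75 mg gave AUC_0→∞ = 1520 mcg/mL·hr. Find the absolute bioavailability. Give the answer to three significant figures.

F = 0.839

F = (AUC_ev / D_ev) / (AUC_iv / D_iv)
  = (1520/75) / (604/25)
  = 20.2667 / 24.16 = 0.8389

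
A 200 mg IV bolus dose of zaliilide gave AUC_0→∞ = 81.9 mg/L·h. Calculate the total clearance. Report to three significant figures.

CL = 2.44 L/h

CL = Dose_iv / AUC_0→∞
   = 200 / 81.9 = 2.442 L/h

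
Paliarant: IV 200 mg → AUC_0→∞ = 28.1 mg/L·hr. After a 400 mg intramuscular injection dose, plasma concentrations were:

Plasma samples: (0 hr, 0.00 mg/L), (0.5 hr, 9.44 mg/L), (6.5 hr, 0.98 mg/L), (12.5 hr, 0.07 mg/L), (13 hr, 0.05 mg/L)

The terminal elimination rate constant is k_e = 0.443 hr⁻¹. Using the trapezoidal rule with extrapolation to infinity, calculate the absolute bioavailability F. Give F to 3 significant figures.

Trapezoidal AUC_0→13 (intramuscular injection):
  [0→0.5]: (0.00+9.44)/2 × 0.5 = 2.36
  [0.5→6.5]: (9.44+0.98)/2 × 6 = 31.26
  [6.5→12.5]: (0.98+0.07)/2 × 6 = 3.15
  [12.5→13]: (0.07+0.05)/2 × 0.5 = 0.03
  Sum = 36.8 mg/L·hr
Tail: C_last/k_e = 0.05/0.443 = 0.113
AUC_0→∞ (intramuscular injection) = 36.8 + 0.113 = 36.913 mg/L·hr
F = (AUC_ev/D_ev)/(AUC_iv/D_iv) = (36.913/400)/(28.1/200) = 0.0922825/0.1405 = 0.6568

F = 0.657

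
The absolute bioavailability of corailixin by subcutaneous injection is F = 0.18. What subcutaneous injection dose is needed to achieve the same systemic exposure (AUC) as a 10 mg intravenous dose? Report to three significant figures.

D_subcutaneous = 55.6 mg

For equal systemic exposure: F × D_ev = D_iv
D_ev = D_iv / F = 10 / 0.18 = 55.5556 mg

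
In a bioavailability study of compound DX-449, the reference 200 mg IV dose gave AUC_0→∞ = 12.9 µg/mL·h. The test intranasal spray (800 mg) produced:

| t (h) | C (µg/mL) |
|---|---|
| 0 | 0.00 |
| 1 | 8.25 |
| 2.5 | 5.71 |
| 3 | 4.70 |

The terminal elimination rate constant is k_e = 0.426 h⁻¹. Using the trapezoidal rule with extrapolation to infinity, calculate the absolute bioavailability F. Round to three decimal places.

F = 0.547

Trapezoidal AUC_0→3 (intranasal spray):
  [0→1]: (0.00+8.25)/2 × 1 = 4.125
  [1→2.5]: (8.25+5.71)/2 × 1.5 = 10.47
  [2.5→3]: (5.71+4.70)/2 × 0.5 = 2.6025
  Sum = 17.1975 µg/mL·h
Tail: C_last/k_e = 4.70/0.426 = 11.033
AUC_0→∞ (intranasal spray) = 17.1975 + 11.033 = 28.2305 µg/mL·h
F = (AUC_ev/D_ev)/(AUC_iv/D_iv) = (28.2305/800)/(12.9/200) = 0.035288125/0.0645 = 0.5471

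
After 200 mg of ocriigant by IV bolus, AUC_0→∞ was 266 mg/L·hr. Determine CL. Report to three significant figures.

CL = 0.752 L/hr

CL = Dose_iv / AUC_0→∞
   = 200 / 266 = 0.75188 L/hr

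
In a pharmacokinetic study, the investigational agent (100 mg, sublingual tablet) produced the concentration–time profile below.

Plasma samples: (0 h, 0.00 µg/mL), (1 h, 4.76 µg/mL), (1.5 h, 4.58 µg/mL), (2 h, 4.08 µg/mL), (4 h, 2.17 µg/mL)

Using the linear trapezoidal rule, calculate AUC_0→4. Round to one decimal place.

AUC = 13.1 µg/mL·h

Trapezoidal AUC_0→4:
  [0→1]: (0.00+4.76)/2 × 1 = 2.38
  [1→1.5]: (4.76+4.58)/2 × 0.5 = 2.335
  [1.5→2]: (4.58+4.08)/2 × 0.5 = 2.165
  [2→4]: (4.08+2.17)/2 × 2 = 6.25
  Sum = 13.13 µg/mL·h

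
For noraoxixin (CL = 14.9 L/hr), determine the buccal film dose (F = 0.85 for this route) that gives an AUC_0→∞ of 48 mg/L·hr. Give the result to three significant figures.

Dose = CL × AUC_0→∞ / F
     = 14.9 × 48 / 0.85 = 841.412 mg

Dose = 841 mg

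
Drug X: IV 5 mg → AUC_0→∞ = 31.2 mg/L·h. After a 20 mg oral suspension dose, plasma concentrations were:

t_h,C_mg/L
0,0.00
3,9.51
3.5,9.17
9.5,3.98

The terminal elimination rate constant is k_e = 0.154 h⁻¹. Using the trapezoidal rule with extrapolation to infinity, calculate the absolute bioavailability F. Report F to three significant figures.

Trapezoidal AUC_0→9.5 (oral suspension):
  [0→3]: (0.00+9.51)/2 × 3 = 14.265
  [3→3.5]: (9.51+9.17)/2 × 0.5 = 4.67
  [3.5→9.5]: (9.17+3.98)/2 × 6 = 39.45
  Sum = 58.385 mg/L·h
Tail: C_last/k_e = 3.98/0.154 = 25.844
AUC_0→∞ (oral suspension) = 58.385 + 25.844 = 84.229 mg/L·h
F = (AUC_ev/D_ev)/(AUC_iv/D_iv) = (84.229/20)/(31.2/5) = 4.21145/6.24 = 0.6749

F = 0.675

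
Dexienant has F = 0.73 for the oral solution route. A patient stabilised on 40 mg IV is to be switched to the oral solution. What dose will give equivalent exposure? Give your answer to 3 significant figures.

D_oral = 54.8 mg

For equal systemic exposure: F × D_ev = D_iv
D_ev = D_iv / F = 40 / 0.73 = 54.7945 mg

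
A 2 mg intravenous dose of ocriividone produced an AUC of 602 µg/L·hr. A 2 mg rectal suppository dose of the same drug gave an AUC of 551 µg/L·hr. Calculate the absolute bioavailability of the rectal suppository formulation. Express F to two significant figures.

F = (AUC_ev / D_ev) / (AUC_iv / D_iv)
  = (551/2) / (602/2)
  = 275.5 / 301 = 0.9153

F = 0.92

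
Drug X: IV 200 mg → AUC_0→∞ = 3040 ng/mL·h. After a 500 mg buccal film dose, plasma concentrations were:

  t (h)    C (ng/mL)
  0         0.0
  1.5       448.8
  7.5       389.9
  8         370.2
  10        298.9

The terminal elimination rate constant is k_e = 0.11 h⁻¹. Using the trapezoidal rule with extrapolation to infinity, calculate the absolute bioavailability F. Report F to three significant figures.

Trapezoidal AUC_0→10 (buccal film):
  [0→1.5]: (0.0+448.8)/2 × 1.5 = 336.6
  [1.5→7.5]: (448.8+389.9)/2 × 6 = 2516.1
  [7.5→8]: (389.9+370.2)/2 × 0.5 = 190.025
  [8→10]: (370.2+298.9)/2 × 2 = 669.1
  Sum = 3711.825 ng/mL·h
Tail: C_last/k_e = 298.9/0.11 = 2717.273
AUC_0→∞ (buccal film) = 3711.825 + 2717.273 = 6429.098 ng/mL·h
F = (AUC_ev/D_ev)/(AUC_iv/D_iv) = (6429.098/500)/(3040/200) = 12.858196/15.2 = 0.8459

F = 0.846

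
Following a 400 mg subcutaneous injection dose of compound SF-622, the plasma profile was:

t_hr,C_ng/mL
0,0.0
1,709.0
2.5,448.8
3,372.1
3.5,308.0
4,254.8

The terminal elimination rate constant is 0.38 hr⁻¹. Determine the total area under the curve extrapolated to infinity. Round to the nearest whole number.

AUC = 2409 ng/mL·hr

Trapezoidal AUC_0→4:
  [0→1]: (0.0+709.0)/2 × 1 = 354.5
  [1→2.5]: (709.0+448.8)/2 × 1.5 = 868.35
  [2.5→3]: (448.8+372.1)/2 × 0.5 = 205.225
  [3→3.5]: (372.1+308.0)/2 × 0.5 = 170.025
  [3.5→4]: (308.0+254.8)/2 × 0.5 = 140.7
  Sum = 1738.8 ng/mL·hr
Extrapolated tail: C_last / k_e = 254.8 / 0.38 = 670.526
AUC_0→∞ = 1738.8 + 670.526 = 2409.326 ng/mL·hr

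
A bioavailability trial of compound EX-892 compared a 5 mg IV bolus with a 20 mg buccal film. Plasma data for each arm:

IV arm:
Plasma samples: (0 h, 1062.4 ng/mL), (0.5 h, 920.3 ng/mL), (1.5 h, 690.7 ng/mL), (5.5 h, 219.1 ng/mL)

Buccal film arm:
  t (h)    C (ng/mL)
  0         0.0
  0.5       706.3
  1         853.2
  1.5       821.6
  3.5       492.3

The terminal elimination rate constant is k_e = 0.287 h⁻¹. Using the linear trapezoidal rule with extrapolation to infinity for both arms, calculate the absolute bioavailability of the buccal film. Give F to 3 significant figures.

Trapezoidal AUC_0→5.5 (IV):
  [0→0.5]: (1062.4+920.3)/2 × 0.5 = 495.675
  [0.5→1.5]: (920.3+690.7)/2 × 1 = 805.5
  [1.5→5.5]: (690.7+219.1)/2 × 4 = 1819.6
  Sum = 3120.775 ng/mL·h
IV tail: 219.1/0.287 = 763.415; AUC_iv,0→∞ = 3120.775 + 763.415 = 3884.19 ng/mL·h
Trapezoidal AUC_0→3.5 (buccal film):
  [0→0.5]: (0.0+706.3)/2 × 0.5 = 176.575
  [0.5→1]: (706.3+853.2)/2 × 0.5 = 389.875
  [1→1.5]: (853.2+821.6)/2 × 0.5 = 418.7
  [1.5→3.5]: (821.6+492.3)/2 × 2 = 1313.9
  Sum = 2299.05 ng/mL·h
buccal film tail: 492.3/0.287 = 1715.331; AUC_ev,0→∞ = 2299.05 + 1715.331 = 4014.381 ng/mL·h
F = (AUC_ev/D_ev)/(AUC_iv/D_iv) = (4014.381/20)/(3884.19/5) = 200.71905/776.838 = 0.2584

F = 0.258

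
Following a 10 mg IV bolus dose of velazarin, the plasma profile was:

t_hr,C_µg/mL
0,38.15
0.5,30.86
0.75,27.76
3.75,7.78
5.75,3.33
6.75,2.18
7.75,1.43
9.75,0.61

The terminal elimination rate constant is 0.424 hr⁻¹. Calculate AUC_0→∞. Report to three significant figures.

Trapezoidal AUC_0→9.75:
  [0→0.5]: (38.15+30.86)/2 × 0.5 = 17.2525
  [0.5→0.75]: (30.86+27.76)/2 × 0.25 = 7.3275
  [0.75→3.75]: (27.76+7.78)/2 × 3 = 53.31
  [3.75→5.75]: (7.78+3.33)/2 × 2 = 11.11
  [5.75→6.75]: (3.33+2.18)/2 × 1 = 2.755
  [6.75→7.75]: (2.18+1.43)/2 × 1 = 1.805
  [7.75→9.75]: (1.43+0.61)/2 × 2 = 2.04
  Sum = 95.6 µg/mL·hr
Extrapolated tail: C_last / k_e = 0.61 / 0.424 = 1.439
AUC_0→∞ = 95.6 + 1.439 = 97.039 µg/mL·hr

AUC = 97.0 µg/mL·hr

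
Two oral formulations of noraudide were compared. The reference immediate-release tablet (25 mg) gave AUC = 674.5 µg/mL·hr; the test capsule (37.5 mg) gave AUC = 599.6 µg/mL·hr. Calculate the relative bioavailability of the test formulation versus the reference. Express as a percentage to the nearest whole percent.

F_rel = 59%

F_rel = (AUC_test/D_test) / (AUC_ref/D_ref)
      = (599.6/37.5) / (674.5/25)
      = 15.9893 / 26.98 = 0.5926 = 59.26%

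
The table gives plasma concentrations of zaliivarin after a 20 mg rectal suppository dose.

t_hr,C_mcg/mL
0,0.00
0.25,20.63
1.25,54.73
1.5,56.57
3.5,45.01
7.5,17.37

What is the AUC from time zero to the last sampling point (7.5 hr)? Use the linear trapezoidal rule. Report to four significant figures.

AUC = 280.5 mcg/mL·hr

Trapezoidal AUC_0→7.5:
  [0→0.25]: (0.00+20.63)/2 × 0.25 = 2.57875
  [0.25→1.25]: (20.63+54.73)/2 × 1 = 37.68
  [1.25→1.5]: (54.73+56.57)/2 × 0.25 = 13.9125
  [1.5→3.5]: (56.57+45.01)/2 × 2 = 101.58
  [3.5→7.5]: (45.01+17.37)/2 × 4 = 124.76
  Sum = 280.51125 mcg/mL·hr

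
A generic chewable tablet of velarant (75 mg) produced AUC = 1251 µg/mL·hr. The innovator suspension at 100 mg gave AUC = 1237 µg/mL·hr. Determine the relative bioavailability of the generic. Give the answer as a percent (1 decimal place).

F_rel = 134.8%

F_rel = (AUC_test/D_test) / (AUC_ref/D_ref)
      = (1251/75) / (1237/100)
      = 16.68 / 12.37 = 1.3484 = 134.84%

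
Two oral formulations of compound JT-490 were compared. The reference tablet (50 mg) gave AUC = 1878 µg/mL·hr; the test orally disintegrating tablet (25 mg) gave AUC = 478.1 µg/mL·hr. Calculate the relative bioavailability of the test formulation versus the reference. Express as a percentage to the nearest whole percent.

F_rel = 51%

F_rel = (AUC_test/D_test) / (AUC_ref/D_ref)
      = (478.1/25) / (1878/50)
      = 19.124 / 37.56 = 0.5092 = 50.92%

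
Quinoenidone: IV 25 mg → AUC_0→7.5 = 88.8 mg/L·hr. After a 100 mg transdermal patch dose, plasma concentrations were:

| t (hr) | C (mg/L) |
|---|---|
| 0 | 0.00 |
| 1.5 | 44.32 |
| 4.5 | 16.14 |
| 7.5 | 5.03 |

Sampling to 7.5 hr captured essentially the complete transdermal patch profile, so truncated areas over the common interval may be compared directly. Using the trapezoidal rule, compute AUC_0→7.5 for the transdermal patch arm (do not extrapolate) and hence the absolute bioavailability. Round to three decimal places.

Trapezoidal AUC_0→7.5 (transdermal patch):
  [0→1.5]: (0.00+44.32)/2 × 1.5 = 33.24
  [1.5→4.5]: (44.32+16.14)/2 × 3 = 90.69
  [4.5→7.5]: (16.14+5.03)/2 × 3 = 31.755
  Sum = 155.685 mg/L·hr
F = (AUC_ev/D_ev)/(AUC_iv/D_iv) = (155.685/100)/(88.8/25) = 1.55685/3.552 = 0.4383

F = 0.438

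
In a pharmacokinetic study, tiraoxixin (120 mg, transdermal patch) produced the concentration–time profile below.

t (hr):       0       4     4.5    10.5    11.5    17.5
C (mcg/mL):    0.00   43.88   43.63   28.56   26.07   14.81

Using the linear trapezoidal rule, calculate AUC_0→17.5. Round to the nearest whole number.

Trapezoidal AUC_0→17.5:
  [0→4]: (0.00+43.88)/2 × 4 = 87.76
  [4→4.5]: (43.88+43.63)/2 × 0.5 = 21.8775
  [4.5→10.5]: (43.63+28.56)/2 × 6 = 216.57
  [10.5→11.5]: (28.56+26.07)/2 × 1 = 27.315
  [11.5→17.5]: (26.07+14.81)/2 × 6 = 122.64
  Sum = 476.1625 mcg/mL·hr

AUC = 476 mcg/mL·hr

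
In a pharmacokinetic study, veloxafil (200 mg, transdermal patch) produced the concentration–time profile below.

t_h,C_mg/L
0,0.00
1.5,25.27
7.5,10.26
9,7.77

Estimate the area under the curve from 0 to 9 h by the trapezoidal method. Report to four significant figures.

AUC = 139.1 mg/L·h

Trapezoidal AUC_0→9:
  [0→1.5]: (0.00+25.27)/2 × 1.5 = 18.9525
  [1.5→7.5]: (25.27+10.26)/2 × 6 = 106.59
  [7.5→9]: (10.26+7.77)/2 × 1.5 = 13.5225
  Sum = 139.065 mg/L·h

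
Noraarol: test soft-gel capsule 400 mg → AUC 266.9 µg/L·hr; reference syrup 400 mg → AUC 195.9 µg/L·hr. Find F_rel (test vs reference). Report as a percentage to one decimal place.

F_rel = 136.2%

F_rel = (AUC_test/D_test) / (AUC_ref/D_ref)
      = (266.9/400) / (195.9/400)
      = 0.66725 / 0.48975 = 1.3624 = 136.24%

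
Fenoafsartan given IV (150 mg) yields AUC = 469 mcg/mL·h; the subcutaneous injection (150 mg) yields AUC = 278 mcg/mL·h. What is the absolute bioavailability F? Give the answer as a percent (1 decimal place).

F = (AUC_ev / D_ev) / (AUC_iv / D_iv)
  = (278/150) / (469/150)
  = 1.85333 / 3.12667 = 0.5927
  = 59.27%

F = 59.3%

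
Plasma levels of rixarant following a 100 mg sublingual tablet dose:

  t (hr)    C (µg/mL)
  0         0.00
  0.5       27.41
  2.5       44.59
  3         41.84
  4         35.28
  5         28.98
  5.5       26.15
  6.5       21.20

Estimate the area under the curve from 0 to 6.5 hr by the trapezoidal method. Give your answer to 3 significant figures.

Trapezoidal AUC_0→6.5:
  [0→0.5]: (0.00+27.41)/2 × 0.5 = 6.8525
  [0.5→2.5]: (27.41+44.59)/2 × 2 = 72.0
  [2.5→3]: (44.59+41.84)/2 × 0.5 = 21.6075
  [3→4]: (41.84+35.28)/2 × 1 = 38.56
  [4→5]: (35.28+28.98)/2 × 1 = 32.13
  [5→5.5]: (28.98+26.15)/2 × 0.5 = 13.7825
  [5.5→6.5]: (26.15+21.20)/2 × 1 = 23.675
  Sum = 208.6075 µg/mL·hr

AUC = 209 µg/mL·hr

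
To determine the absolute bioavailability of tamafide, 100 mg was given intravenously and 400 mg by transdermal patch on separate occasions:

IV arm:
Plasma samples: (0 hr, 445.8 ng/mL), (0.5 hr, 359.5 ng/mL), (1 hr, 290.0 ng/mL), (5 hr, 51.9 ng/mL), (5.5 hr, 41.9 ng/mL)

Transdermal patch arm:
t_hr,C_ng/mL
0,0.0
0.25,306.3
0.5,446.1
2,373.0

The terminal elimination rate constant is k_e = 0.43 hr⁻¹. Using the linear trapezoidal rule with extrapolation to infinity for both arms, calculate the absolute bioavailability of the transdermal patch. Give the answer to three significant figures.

Trapezoidal AUC_0→5.5 (IV):
  [0→0.5]: (445.8+359.5)/2 × 0.5 = 201.325
  [0.5→1]: (359.5+290.0)/2 × 0.5 = 162.375
  [1→5]: (290.0+51.9)/2 × 4 = 683.8
  [5→5.5]: (51.9+41.9)/2 × 0.5 = 23.45
  Sum = 1070.95 ng/mL·hr
IV tail: 41.9/0.43 = 97.442; AUC_iv,0→∞ = 1070.95 + 97.442 = 1168.392 ng/mL·hr
Trapezoidal AUC_0→2 (transdermal patch):
  [0→0.25]: (0.0+306.3)/2 × 0.25 = 38.2875
  [0.25→0.5]: (306.3+446.1)/2 × 0.25 = 94.05
  [0.5→2]: (446.1+373.0)/2 × 1.5 = 614.325
  Sum = 746.6625 ng/mL·hr
transdermal patch tail: 373.0/0.43 = 867.442; AUC_ev,0→∞ = 746.6625 + 867.442 = 1614.1045 ng/mL·hr
F = (AUC_ev/D_ev)/(AUC_iv/D_iv) = (1614.1045/400)/(1168.392/100) = 4.03526/11.68392 = 0.3454

F = 0.345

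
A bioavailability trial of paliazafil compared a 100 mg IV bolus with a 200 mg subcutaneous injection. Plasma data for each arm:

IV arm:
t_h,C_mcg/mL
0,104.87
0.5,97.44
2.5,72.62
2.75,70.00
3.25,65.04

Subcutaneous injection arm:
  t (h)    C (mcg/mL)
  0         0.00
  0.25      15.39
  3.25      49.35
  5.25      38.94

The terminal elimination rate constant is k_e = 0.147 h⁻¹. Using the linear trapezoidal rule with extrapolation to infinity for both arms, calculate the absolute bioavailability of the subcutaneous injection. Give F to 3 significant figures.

F = 0.316

Trapezoidal AUC_0→3.25 (IV):
  [0→0.5]: (104.87+97.44)/2 × 0.5 = 50.5775
  [0.5→2.5]: (97.44+72.62)/2 × 2 = 170.06
  [2.5→2.75]: (72.62+70.00)/2 × 0.25 = 17.8275
  [2.75→3.25]: (70.00+65.04)/2 × 0.5 = 33.76
  Sum = 272.225 mcg/mL·h
IV tail: 65.04/0.147 = 442.449; AUC_iv,0→∞ = 272.225 + 442.449 = 714.674 mcg/mL·h
Trapezoidal AUC_0→5.25 (subcutaneous injection):
  [0→0.25]: (0.00+15.39)/2 × 0.25 = 1.92375
  [0.25→3.25]: (15.39+49.35)/2 × 3 = 97.11
  [3.25→5.25]: (49.35+38.94)/2 × 2 = 88.29
  Sum = 187.32375 mcg/mL·h
subcutaneous injection tail: 38.94/0.147 = 264.898; AUC_ev,0→∞ = 187.32375 + 264.898 = 452.22175 mcg/mL·h
F = (AUC_ev/D_ev)/(AUC_iv/D_iv) = (452.22175/200)/(714.674/100) = 2.26111/7.14674 = 0.3164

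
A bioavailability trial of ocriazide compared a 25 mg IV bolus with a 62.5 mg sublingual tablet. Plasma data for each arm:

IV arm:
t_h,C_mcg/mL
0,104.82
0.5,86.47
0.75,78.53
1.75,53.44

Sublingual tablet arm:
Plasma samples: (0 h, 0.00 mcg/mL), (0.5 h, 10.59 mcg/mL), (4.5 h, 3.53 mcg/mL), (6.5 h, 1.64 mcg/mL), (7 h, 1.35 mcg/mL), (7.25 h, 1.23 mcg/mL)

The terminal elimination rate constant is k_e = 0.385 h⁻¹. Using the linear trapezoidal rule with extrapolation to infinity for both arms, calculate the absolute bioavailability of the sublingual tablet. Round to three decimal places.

Trapezoidal AUC_0→1.75 (IV):
  [0→0.5]: (104.82+86.47)/2 × 0.5 = 47.8225
  [0.5→0.75]: (86.47+78.53)/2 × 0.25 = 20.625
  [0.75→1.75]: (78.53+53.44)/2 × 1 = 65.985
  Sum = 134.4325 mcg/mL·h
IV tail: 53.44/0.385 = 138.805; AUC_iv,0→∞ = 134.4325 + 138.805 = 273.2375 mcg/mL·h
Trapezoidal AUC_0→7.25 (sublingual tablet):
  [0→0.5]: (0.00+10.59)/2 × 0.5 = 2.6475
  [0.5→4.5]: (10.59+3.53)/2 × 4 = 28.24
  [4.5→6.5]: (3.53+1.64)/2 × 2 = 5.17
  [6.5→7]: (1.64+1.35)/2 × 0.5 = 0.7475
  [7→7.25]: (1.35+1.23)/2 × 0.25 = 0.3225
  Sum = 37.1275 mcg/mL·h
sublingual tablet tail: 1.23/0.385 = 3.195; AUC_ev,0→∞ = 37.1275 + 3.195 = 40.3225 mcg/mL·h
F = (AUC_ev/D_ev)/(AUC_iv/D_iv) = (40.3225/62.5)/(273.2375/25) = 0.64516/10.9295 = 0.0590

F = 0.059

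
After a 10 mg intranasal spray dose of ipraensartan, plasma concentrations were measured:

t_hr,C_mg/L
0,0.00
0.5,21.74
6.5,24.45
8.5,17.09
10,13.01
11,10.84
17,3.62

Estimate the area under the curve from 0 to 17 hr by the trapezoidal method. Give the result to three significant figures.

Trapezoidal AUC_0→17:
  [0→0.5]: (0.00+21.74)/2 × 0.5 = 5.435
  [0.5→6.5]: (21.74+24.45)/2 × 6 = 138.57
  [6.5→8.5]: (24.45+17.09)/2 × 2 = 41.54
  [8.5→10]: (17.09+13.01)/2 × 1.5 = 22.575
  [10→11]: (13.01+10.84)/2 × 1 = 11.925
  [11→17]: (10.84+3.62)/2 × 6 = 43.38
  Sum = 263.425 mg/L·hr

AUC = 263 mg/L·hr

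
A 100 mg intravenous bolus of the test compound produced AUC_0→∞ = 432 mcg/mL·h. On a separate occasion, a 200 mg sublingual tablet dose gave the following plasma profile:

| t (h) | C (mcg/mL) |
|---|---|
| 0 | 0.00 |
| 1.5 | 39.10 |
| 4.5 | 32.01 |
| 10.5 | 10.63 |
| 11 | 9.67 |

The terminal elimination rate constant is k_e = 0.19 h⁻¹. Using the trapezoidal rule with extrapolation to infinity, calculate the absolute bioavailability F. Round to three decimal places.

F = 0.370

Trapezoidal AUC_0→11 (sublingual tablet):
  [0→1.5]: (0.00+39.10)/2 × 1.5 = 29.325
  [1.5→4.5]: (39.10+32.01)/2 × 3 = 106.665
  [4.5→10.5]: (32.01+10.63)/2 × 6 = 127.92
  [10.5→11]: (10.63+9.67)/2 × 0.5 = 5.075
  Sum = 268.985 mcg/mL·h
Tail: C_last/k_e = 9.67/0.19 = 50.895
AUC_0→∞ (sublingual tablet) = 268.985 + 50.895 = 319.88 mcg/mL·h
F = (AUC_ev/D_ev)/(AUC_iv/D_iv) = (319.88/200)/(432/100) = 1.5994/4.32 = 0.3702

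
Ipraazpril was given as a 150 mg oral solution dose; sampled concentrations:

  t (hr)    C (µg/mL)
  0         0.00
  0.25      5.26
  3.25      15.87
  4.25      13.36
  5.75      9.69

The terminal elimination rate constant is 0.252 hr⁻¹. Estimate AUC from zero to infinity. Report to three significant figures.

AUC = 103 µg/mL·hr

Trapezoidal AUC_0→5.75:
  [0→0.25]: (0.00+5.26)/2 × 0.25 = 0.6575
  [0.25→3.25]: (5.26+15.87)/2 × 3 = 31.695
  [3.25→4.25]: (15.87+13.36)/2 × 1 = 14.615
  [4.25→5.75]: (13.36+9.69)/2 × 1.5 = 17.2875
  Sum = 64.255 µg/mL·hr
Extrapolated tail: C_last / k_e = 9.69 / 0.252 = 38.452
AUC_0→∞ = 64.255 + 38.452 = 102.707 µg/mL·hr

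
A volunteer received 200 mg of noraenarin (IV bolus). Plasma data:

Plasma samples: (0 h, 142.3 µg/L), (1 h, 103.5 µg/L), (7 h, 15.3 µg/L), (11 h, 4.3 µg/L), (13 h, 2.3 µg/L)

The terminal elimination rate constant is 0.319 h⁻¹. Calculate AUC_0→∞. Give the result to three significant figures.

Trapezoidal AUC_0→13:
  [0→1]: (142.3+103.5)/2 × 1 = 122.9
  [1→7]: (103.5+15.3)/2 × 6 = 356.4
  [7→11]: (15.3+4.3)/2 × 4 = 39.2
  [11→13]: (4.3+2.3)/2 × 2 = 6.6
  Sum = 525.1 µg/L·h
Extrapolated tail: C_last / k_e = 2.3 / 0.319 = 7.210
AUC_0→∞ = 525.1 + 7.210 = 532.31 µg/L·h

AUC = 532 µg/L·h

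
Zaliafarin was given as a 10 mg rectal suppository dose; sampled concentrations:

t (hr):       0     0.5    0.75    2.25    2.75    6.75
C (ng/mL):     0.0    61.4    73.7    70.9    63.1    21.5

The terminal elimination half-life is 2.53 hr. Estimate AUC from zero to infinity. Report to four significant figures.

AUC = 421.9 ng/mL·hr

Trapezoidal AUC_0→6.75:
  [0→0.5]: (0.0+61.4)/2 × 0.5 = 15.35
  [0.5→0.75]: (61.4+73.7)/2 × 0.25 = 16.8875
  [0.75→2.25]: (73.7+70.9)/2 × 1.5 = 108.45
  [2.25→2.75]: (70.9+63.1)/2 × 0.5 = 33.5
  [2.75→6.75]: (63.1+21.5)/2 × 4 = 169.2
  Sum = 343.3875 ng/mL·hr
k_e = ln2 / t½ = 0.693147 / 2.53 = 0.2740 hr^-1
Extrapolated tail: C_last / k_e = 21.5 / 0.274 = 78.467
AUC_0→∞ = 343.3875 + 78.467 = 421.8545 ng/mL·hr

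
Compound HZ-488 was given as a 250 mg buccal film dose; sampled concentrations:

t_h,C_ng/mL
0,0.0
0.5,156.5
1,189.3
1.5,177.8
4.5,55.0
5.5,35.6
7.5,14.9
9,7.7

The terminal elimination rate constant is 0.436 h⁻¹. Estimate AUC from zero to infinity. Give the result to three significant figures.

Trapezoidal AUC_0→9:
  [0→0.5]: (0.0+156.5)/2 × 0.5 = 39.125
  [0.5→1]: (156.5+189.3)/2 × 0.5 = 86.45
  [1→1.5]: (189.3+177.8)/2 × 0.5 = 91.775
  [1.5→4.5]: (177.8+55.0)/2 × 3 = 349.2
  [4.5→5.5]: (55.0+35.6)/2 × 1 = 45.3
  [5.5→7.5]: (35.6+14.9)/2 × 2 = 50.5
  [7.5→9]: (14.9+7.7)/2 × 1.5 = 16.95
  Sum = 679.3 ng/mL·h
Extrapolated tail: C_last / k_e = 7.7 / 0.436 = 17.661
AUC_0→∞ = 679.3 + 17.661 = 696.961 ng/mL·h

AUC = 697 ng/mL·h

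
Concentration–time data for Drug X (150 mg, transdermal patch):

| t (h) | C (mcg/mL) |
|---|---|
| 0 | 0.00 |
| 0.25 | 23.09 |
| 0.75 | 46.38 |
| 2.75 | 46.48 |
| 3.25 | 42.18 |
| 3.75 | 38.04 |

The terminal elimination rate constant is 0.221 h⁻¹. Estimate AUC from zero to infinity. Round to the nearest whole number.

AUC = 327 mcg/mL·h

Trapezoidal AUC_0→3.75:
  [0→0.25]: (0.00+23.09)/2 × 0.25 = 2.88625
  [0.25→0.75]: (23.09+46.38)/2 × 0.5 = 17.3675
  [0.75→2.75]: (46.38+46.48)/2 × 2 = 92.86
  [2.75→3.25]: (46.48+42.18)/2 × 0.5 = 22.165
  [3.25→3.75]: (42.18+38.04)/2 × 0.5 = 20.055
  Sum = 155.33375 mcg/mL·h
Extrapolated tail: C_last / k_e = 38.04 / 0.221 = 172.127
AUC_0→∞ = 155.33375 + 172.127 = 327.46075 mcg/mL·h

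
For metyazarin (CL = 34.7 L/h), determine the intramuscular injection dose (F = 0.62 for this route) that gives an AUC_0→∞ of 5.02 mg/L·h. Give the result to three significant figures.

Dose = 281 mg

Dose = CL × AUC_0→∞ / F
     = 34.7 × 5.02 / 0.62 = 280.958 mg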